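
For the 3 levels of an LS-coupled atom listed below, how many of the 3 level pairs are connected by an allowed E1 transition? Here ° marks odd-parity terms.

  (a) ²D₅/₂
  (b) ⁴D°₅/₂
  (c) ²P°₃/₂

1

(a)–(b): forbidden (ΔS).
(a)–(c): allowed.
(b)–(c): forbidden (parity, ΔS).
Allowed pairs: 1 of 3.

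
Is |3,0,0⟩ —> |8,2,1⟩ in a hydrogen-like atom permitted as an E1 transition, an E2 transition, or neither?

E2

Δl = 2 − 0 = +2; l_i + l_f = 2.
Δm_l = +1.
E1 (Δl = ±1, |Δm_l| ≤ 1): not satisfied.
E2 (Δl = 0,±2, l_i+l_f ≥ 2, |Δm_l| ≤ 2): satisfied.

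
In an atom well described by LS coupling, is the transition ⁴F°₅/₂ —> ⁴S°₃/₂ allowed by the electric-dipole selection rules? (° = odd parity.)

forbidden

Initial level: S=3/2, L=3, J=5/2, parity odd. Final level: S=3/2, L=0, J=3/2, parity odd.
Parity must change: odd → odd — fails.
ΔJ = 0, ±1 (not J=0↔0): J: 5/2 → 3/2, ΔJ = -1 — passes.
ΔL = 0, ±1 (not L=0↔0): L: 3 → 0, ΔL = -3 — fails.
ΔS = 0: S: 3/2 → 3/2 — passes.
Rule(s) violated: parity, ΔL.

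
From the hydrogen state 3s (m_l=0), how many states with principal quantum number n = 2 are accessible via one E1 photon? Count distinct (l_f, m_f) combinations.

3

E1 requires Δl = ±1, so l_f ∈ {-1, 1}; with 0 ≤ l_f ≤ n_f−1 = 1, the allowed l_f values are {1}.
For l_f = 1: m_f ∈ {m_i−1, m_i, m_i+1} ∩ [−1, 1] = {-1, 0, 1} → 3 states.
Total: 3.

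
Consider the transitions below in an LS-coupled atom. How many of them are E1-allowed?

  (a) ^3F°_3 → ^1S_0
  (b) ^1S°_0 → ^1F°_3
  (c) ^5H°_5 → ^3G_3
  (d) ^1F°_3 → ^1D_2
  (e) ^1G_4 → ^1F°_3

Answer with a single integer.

2

(a) forbidden (ΔS, ΔL, ΔJ fail)
(b) forbidden (parity, ΔL, ΔJ fail)
(c) forbidden (ΔS, ΔJ fail)
(d) allowed
(e) allowed
Total allowed: 2 of 5.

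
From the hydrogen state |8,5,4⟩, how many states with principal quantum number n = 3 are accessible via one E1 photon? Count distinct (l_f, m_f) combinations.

E1 requires l_f ∈ {4, 6}, but neither lies in [0, 2], so no final state is reachable.
Total: 0.

0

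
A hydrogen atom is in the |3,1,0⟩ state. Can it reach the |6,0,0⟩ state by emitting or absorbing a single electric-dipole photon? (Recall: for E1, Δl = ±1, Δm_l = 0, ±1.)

allowed

Δl = 0 − 1 = -1; the E1 rule Δl = ±1 is satisfied.
m_l: 0 → 0 (Δm_l = +0). |Δm_l| ≤ 1 satisfied.
All E1 selection rules are satisfied.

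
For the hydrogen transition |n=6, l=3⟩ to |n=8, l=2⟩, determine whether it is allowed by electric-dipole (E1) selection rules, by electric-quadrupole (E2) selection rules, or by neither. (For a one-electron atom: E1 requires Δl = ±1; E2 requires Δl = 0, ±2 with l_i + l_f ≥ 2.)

E1

Δl = 2 − 3 = -1; l_i + l_f = 5.
E1 (Δl = ±1): satisfied.
E2 (Δl = 0,±2, l_i+l_f ≥ 2): not satisfied.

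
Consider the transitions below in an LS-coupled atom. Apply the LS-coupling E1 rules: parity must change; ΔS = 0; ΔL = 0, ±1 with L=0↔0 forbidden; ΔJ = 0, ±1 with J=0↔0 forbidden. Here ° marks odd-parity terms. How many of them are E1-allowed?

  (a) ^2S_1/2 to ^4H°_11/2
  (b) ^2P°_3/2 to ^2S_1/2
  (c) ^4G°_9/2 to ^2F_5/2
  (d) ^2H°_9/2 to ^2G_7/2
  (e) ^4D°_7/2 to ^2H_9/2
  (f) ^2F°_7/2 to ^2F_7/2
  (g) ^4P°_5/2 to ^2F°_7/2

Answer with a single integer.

(a) forbidden (ΔS, ΔL, ΔJ fail)
(b) allowed
(c) forbidden (ΔS, ΔJ fail)
(d) allowed
(e) forbidden (ΔS, ΔL fail)
(f) allowed
(g) forbidden (parity, ΔS, ΔL fail)
Total allowed: 3 of 7.

3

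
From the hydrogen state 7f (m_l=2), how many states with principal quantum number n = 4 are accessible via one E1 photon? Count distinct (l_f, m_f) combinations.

2

E1 requires Δl = ±1, so l_f ∈ {2, 4}; with 0 ≤ l_f ≤ n_f−1 = 3, the allowed l_f values are {2}.
For l_f = 2: m_f ∈ {m_i−1, m_i, m_i+1} ∩ [−2, 2] = {1, 2} → 2 states.
Total: 2.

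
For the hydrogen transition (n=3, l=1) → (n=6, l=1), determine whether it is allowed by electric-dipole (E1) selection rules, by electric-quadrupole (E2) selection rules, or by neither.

Δl = 1 − 1 = +0; l_i + l_f = 2.
E1 (Δl = ±1): not satisfied.
E2 (Δl = 0,±2, l_i+l_f ≥ 2): satisfied.

E2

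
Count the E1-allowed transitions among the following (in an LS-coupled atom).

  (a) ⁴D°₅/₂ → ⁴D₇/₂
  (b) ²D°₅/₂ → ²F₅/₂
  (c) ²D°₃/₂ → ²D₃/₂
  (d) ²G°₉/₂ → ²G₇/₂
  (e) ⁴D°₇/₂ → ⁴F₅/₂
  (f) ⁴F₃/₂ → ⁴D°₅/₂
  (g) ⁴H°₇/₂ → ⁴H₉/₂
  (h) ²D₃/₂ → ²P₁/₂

(a) allowed
(b) allowed
(c) allowed
(d) allowed
(e) allowed
(f) allowed
(g) allowed
(h) forbidden (parity fails)
Total allowed: 7 of 8.

7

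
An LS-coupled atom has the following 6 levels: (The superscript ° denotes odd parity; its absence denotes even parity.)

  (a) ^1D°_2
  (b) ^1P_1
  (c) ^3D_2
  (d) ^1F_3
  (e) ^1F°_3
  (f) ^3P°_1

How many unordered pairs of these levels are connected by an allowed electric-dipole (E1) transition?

(a)–(b): allowed.
(a)–(c): forbidden (ΔS).
(a)–(d): allowed.
(a)–(e): forbidden (parity).
(a)–(f): forbidden (parity, ΔS).
(b)–(c): forbidden (parity, ΔS).
(b)–(d): forbidden (parity, ΔL, ΔJ).
(b)–(e): forbidden (ΔL, ΔJ).
(b)–(f): forbidden (ΔS).
(c)–(d): forbidden (parity, ΔS).
(c)–(e): forbidden (ΔS).
(c)–(f): allowed.
(d)–(e): allowed.
(d)–(f): forbidden (ΔS, ΔL, ΔJ).
(e)–(f): forbidden (parity, ΔS, ΔL, ΔJ).
Allowed pairs: 4 of 15.

4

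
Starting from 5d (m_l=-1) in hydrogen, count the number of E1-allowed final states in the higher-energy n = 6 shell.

E1 requires Δl = ±1, so l_f ∈ {1, 3}; with 0 ≤ l_f ≤ n_f−1 = 5, the allowed l_f values are {1, 3}.
For l_f = 1: m_f ∈ {m_i−1, m_i, m_i+1} ∩ [−1, 1] = {-1, 0} → 2 states.
For l_f = 3: m_f ∈ {m_i−1, m_i, m_i+1} ∩ [−3, 3] = {-2, -1, 0} → 3 states.
Total: 5.

5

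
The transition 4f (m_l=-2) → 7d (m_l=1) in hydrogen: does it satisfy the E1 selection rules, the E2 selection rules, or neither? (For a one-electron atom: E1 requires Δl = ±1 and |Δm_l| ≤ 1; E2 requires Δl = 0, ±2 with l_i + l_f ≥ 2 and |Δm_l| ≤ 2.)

neither

Δl = 2 − 3 = -1; l_i + l_f = 5.
Δm_l = +3.
E1 (Δl = ±1, |Δm_l| ≤ 1): not satisfied.
E2 (Δl = 0,±2, l_i+l_f ≥ 2, |Δm_l| ≤ 2): not satisfied.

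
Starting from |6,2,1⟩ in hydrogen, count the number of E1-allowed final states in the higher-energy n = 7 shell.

E1 requires Δl = ±1, so l_f ∈ {1, 3}; with 0 ≤ l_f ≤ n_f−1 = 6, the allowed l_f values are {1, 3}.
For l_f = 1: m_f ∈ {m_i−1, m_i, m_i+1} ∩ [−1, 1] = {0, 1} → 2 states.
For l_f = 3: m_f ∈ {m_i−1, m_i, m_i+1} ∩ [−3, 3] = {0, 1, 2} → 3 states.
Total: 5.

5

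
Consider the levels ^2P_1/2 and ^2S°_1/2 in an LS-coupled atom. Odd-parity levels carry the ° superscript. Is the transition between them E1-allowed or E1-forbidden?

allowed

Initial level: S=1/2, L=1, J=1/2, parity even. Final level: S=1/2, L=0, J=1/2, parity odd.
ΔL = 0, ±1 (not L=0↔0): L: 1 → 0, ΔL = -1 — ✓.
Parity must change: even → odd — ✓.
ΔJ = 0, ±1 (not J=0↔0): J: 1/2 → 1/2, ΔJ = +0 — ✓.
ΔS = 0: S: 1/2 → 1/2 — ✓.
All four E1 rules are satisfied.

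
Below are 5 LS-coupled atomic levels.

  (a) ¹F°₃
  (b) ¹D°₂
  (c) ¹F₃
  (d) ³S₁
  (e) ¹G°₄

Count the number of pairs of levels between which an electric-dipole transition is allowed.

(a)–(b): forbidden (parity).
(a)–(c): allowed.
(a)–(d): forbidden (ΔS, ΔL, ΔJ).
(a)–(e): forbidden (parity).
(b)–(c): allowed.
(b)–(d): forbidden (ΔS, ΔL).
(b)–(e): forbidden (parity, ΔL, ΔJ).
(c)–(d): forbidden (parity, ΔS, ΔL, ΔJ).
(c)–(e): allowed.
(d)–(e): forbidden (ΔS, ΔL, ΔJ).
Allowed pairs: 3 of 10.

3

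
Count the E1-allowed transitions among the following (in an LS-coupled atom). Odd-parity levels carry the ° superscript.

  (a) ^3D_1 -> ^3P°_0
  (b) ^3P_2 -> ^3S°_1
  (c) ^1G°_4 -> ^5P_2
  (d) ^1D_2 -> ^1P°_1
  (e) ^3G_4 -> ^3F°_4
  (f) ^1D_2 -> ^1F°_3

(a) allowed
(b) allowed
(c) forbidden (ΔS, ΔL, ΔJ fail)
(d) allowed
(e) allowed
(f) allowed
Total allowed: 5 of 6.

5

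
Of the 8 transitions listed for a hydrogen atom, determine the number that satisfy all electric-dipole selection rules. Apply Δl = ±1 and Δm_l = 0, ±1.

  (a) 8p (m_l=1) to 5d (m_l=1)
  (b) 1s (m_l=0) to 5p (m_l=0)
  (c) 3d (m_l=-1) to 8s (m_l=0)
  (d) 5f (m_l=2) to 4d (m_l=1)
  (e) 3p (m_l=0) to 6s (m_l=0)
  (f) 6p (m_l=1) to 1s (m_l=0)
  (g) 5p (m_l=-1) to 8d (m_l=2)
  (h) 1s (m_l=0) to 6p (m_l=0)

(a) allowed
(b) allowed
(c) forbidden — Δl = -2 (E1 requires Δl = ±1)
(d) allowed
(e) allowed
(f) allowed
(g) forbidden — Δm_l = +3 (E1 requires Δm_l = 0, ±1)
(h) allowed
Total allowed: 6 of 8.

6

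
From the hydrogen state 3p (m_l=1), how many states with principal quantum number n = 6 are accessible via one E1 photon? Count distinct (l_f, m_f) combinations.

E1 requires Δl = ±1, so l_f ∈ {0, 2}; with 0 ≤ l_f ≤ n_f−1 = 5, the allowed l_f values are {0, 2}.
For l_f = 0: m_f ∈ {m_i−1, m_i, m_i+1} ∩ [−0, 0] = {0} → 1 state.
For l_f = 2: m_f ∈ {m_i−1, m_i, m_i+1} ∩ [−2, 2] = {0, 1, 2} → 3 states.
Total: 4.

4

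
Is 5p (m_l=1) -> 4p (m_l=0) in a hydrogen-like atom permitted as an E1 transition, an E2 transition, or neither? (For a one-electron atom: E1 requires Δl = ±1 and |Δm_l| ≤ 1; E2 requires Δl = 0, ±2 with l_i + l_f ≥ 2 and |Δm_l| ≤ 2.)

Δl = 1 − 1 = +0; l_i + l_f = 2.
Δm_l = -1.
E1 (Δl = ±1, |Δm_l| ≤ 1): not satisfied.
E2 (Δl = 0,±2, l_i+l_f ≥ 2, |Δm_l| ≤ 2): satisfied.

E2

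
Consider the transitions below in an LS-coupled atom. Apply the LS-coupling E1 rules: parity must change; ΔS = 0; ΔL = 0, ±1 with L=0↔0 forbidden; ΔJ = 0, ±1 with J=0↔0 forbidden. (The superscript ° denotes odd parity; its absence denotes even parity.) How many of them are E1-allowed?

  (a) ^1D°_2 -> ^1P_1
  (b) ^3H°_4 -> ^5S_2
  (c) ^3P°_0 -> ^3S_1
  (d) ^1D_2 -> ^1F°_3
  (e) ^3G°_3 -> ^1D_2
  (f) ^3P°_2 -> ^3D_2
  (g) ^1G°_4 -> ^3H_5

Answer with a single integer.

(a) allowed
(b) forbidden (ΔS, ΔL, ΔJ fail)
(c) allowed
(d) allowed
(e) forbidden (ΔS, ΔL fail)
(f) allowed
(g) forbidden (ΔS fails)
Total allowed: 4 of 7.

4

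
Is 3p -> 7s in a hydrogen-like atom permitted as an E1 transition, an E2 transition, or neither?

E1

Δl = 0 − 1 = -1; l_i + l_f = 1.
E1 (Δl = ±1): satisfied.
E2 (Δl = 0,±2, l_i+l_f ≥ 2): not satisfied.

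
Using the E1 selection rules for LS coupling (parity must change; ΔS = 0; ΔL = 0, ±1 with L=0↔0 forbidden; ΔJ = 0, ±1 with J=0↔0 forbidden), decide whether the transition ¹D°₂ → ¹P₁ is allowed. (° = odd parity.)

allowed

Initial level: S=0, L=2, J=2, parity odd. Final level: S=0, L=1, J=1, parity even.
Parity must change: odd → even — satisfied.
ΔS = 0: S: 0 → 0 — satisfied.
ΔL = 0, ±1 (not L=0↔0): L: 2 → 1, ΔL = -1 — satisfied.
ΔJ = 0, ±1 (not J=0↔0): J: 2 → 1, ΔJ = -1 — satisfied.
All four E1 rules are satisfied.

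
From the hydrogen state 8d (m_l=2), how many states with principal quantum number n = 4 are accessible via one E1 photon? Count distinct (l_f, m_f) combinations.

E1 requires Δl = ±1, so l_f ∈ {1, 3}; with 0 ≤ l_f ≤ n_f−1 = 3, the allowed l_f values are {1, 3}.
For l_f = 1: m_f ∈ {m_i−1, m_i, m_i+1} ∩ [−1, 1] = {1} → 1 state.
For l_f = 3: m_f ∈ {m_i−1, m_i, m_i+1} ∩ [−3, 3] = {1, 2, 3} → 3 states.
Total: 4.

4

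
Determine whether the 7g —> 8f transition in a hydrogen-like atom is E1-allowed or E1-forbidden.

l: 4 → 3 (Δl = -1). Δl = ±1 ✓.
All E1 selection rules are satisfied.

allowed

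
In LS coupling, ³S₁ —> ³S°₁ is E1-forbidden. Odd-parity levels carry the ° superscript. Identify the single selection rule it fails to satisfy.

Parity must change: even → odd — ✓.
ΔS = 0: S: 1 → 1 — ✓.
ΔL = 0, ±1 (not L=0↔0): L: 0 → 0, ΔL = +0 — ✗.
ΔJ = 0, ±1 (not J=0↔0): J: 1 → 1, ΔJ = +0 — ✓.

the L=0 ↔ L=0 exclusion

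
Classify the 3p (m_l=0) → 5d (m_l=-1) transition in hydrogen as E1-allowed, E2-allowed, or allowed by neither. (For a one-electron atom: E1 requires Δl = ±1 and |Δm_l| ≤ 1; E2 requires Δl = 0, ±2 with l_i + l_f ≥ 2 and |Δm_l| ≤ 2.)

Δl = 2 − 1 = +1; l_i + l_f = 3.
Δm_l = -1.
E1 (Δl = ±1, |Δm_l| ≤ 1): satisfied.
E2 (Δl = 0,±2, l_i+l_f ≥ 2, |Δm_l| ≤ 2): not satisfied.

E1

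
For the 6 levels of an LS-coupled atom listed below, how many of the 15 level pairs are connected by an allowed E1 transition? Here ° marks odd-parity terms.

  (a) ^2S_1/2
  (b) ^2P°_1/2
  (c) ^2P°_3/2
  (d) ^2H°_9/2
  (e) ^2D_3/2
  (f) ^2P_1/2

(a)–(b): allowed.
(a)–(c): allowed.
(a)–(d): forbidden (ΔL, ΔJ).
(a)–(e): forbidden (parity, ΔL).
(a)–(f): forbidden (parity).
(b)–(c): forbidden (parity).
(b)–(d): forbidden (parity, ΔL, ΔJ).
(b)–(e): allowed.
(b)–(f): allowed.
(c)–(d): forbidden (parity, ΔL, ΔJ).
(c)–(e): allowed.
(c)–(f): allowed.
(d)–(e): forbidden (ΔL, ΔJ).
(d)–(f): forbidden (ΔL, ΔJ).
(e)–(f): forbidden (parity).
Allowed pairs: 6 of 15.

6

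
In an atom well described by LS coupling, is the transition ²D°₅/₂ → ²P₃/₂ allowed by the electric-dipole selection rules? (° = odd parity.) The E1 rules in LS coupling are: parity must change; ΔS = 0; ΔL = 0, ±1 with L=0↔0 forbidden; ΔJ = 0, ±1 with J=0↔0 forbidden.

allowed

Parity must change: odd → even — ok.
ΔS = 0: S: 1/2 → 1/2 — ok.
ΔL = 0, ±1 (not L=0↔0): L: 2 → 1, ΔL = -1 — ok.
ΔJ = 0, ±1 (not J=0↔0): J: 5/2 → 3/2, ΔJ = -1 — ok.
All four E1 rules are satisfied.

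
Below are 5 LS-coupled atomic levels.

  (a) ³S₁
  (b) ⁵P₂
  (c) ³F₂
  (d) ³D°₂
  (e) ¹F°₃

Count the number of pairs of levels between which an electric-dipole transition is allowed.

1

(a)–(b): forbidden (parity, ΔS).
(a)–(c): forbidden (parity, ΔL).
(a)–(d): forbidden (ΔL).
(a)–(e): forbidden (ΔS, ΔL, ΔJ).
(b)–(c): forbidden (parity, ΔS, ΔL).
(b)–(d): forbidden (ΔS).
(b)–(e): forbidden (ΔS, ΔL).
(c)–(d): allowed.
(c)–(e): forbidden (ΔS).
(d)–(e): forbidden (parity, ΔS).
Allowed pairs: 1 of 10.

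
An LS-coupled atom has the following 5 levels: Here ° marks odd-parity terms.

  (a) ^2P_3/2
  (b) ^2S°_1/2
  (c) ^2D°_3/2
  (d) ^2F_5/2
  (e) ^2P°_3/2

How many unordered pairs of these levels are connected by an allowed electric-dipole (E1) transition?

(a)–(b): allowed.
(a)–(c): allowed.
(a)–(d): forbidden (parity, ΔL).
(a)–(e): allowed.
(b)–(c): forbidden (parity, ΔL).
(b)–(d): forbidden (ΔL, ΔJ).
(b)–(e): forbidden (parity).
(c)–(d): allowed.
(c)–(e): forbidden (parity).
(d)–(e): forbidden (ΔL).
Allowed pairs: 4 of 10.

4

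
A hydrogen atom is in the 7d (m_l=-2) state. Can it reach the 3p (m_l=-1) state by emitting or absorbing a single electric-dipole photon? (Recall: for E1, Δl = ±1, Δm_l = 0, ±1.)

allowed

Initial l = 2, final l = 1, so Δl = -1. E1 requires Δl = ±1: passes.
Δm_l = -1 − (-2) = +1. E1 requires Δm_l = 0, ±1: passes.
All E1 selection rules are satisfied.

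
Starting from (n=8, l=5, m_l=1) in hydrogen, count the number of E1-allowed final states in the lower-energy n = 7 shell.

6

E1 requires Δl = ±1, so l_f ∈ {4, 6}; with 0 ≤ l_f ≤ n_f−1 = 6, the allowed l_f values are {4, 6}.
For l_f = 4: m_f ∈ {m_i−1, m_i, m_i+1} ∩ [−4, 4] = {0, 1, 2} → 3 states.
For l_f = 6: m_f ∈ {m_i−1, m_i, m_i+1} ∩ [−6, 6] = {0, 1, 2} → 3 states.
Total: 6.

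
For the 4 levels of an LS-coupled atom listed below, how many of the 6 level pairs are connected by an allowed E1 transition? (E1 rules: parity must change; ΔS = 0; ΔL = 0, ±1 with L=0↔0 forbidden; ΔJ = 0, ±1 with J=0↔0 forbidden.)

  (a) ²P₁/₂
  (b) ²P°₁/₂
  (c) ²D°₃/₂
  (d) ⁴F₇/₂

(a)–(b): allowed.
(a)–(c): allowed.
(a)–(d): forbidden (parity, ΔS, ΔL, ΔJ).
(b)–(c): forbidden (parity).
(b)–(d): forbidden (ΔS, ΔL, ΔJ).
(c)–(d): forbidden (ΔS, ΔJ).
Allowed pairs: 2 of 6.

2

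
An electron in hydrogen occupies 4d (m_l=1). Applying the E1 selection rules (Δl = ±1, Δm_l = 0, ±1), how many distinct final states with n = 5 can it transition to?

E1 requires Δl = ±1, so l_f ∈ {1, 3}; with 0 ≤ l_f ≤ n_f−1 = 4, the allowed l_f values are {1, 3}.
For l_f = 1: m_f ∈ {m_i−1, m_i, m_i+1} ∩ [−1, 1] = {0, 1} → 2 states.
For l_f = 3: m_f ∈ {m_i−1, m_i, m_i+1} ∩ [−3, 3] = {0, 1, 2} → 3 states.
Total: 5.

5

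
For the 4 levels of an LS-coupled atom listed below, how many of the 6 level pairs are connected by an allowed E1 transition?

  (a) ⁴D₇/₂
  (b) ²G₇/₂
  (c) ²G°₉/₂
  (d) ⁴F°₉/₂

(a)–(b): forbidden (parity, ΔS, ΔL).
(a)–(c): forbidden (ΔS, ΔL).
(a)–(d): allowed.
(b)–(c): allowed.
(b)–(d): forbidden (ΔS).
(c)–(d): forbidden (parity, ΔS).
Allowed pairs: 2 of 6.

2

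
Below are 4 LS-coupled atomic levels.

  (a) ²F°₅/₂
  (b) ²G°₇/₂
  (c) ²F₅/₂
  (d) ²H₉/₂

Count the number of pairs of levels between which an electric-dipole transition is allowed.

3

(a)–(b): forbidden (parity).
(a)–(c): allowed.
(a)–(d): forbidden (ΔL, ΔJ).
(b)–(c): allowed.
(b)–(d): allowed.
(c)–(d): forbidden (parity, ΔL, ΔJ).
Allowed pairs: 3 of 6.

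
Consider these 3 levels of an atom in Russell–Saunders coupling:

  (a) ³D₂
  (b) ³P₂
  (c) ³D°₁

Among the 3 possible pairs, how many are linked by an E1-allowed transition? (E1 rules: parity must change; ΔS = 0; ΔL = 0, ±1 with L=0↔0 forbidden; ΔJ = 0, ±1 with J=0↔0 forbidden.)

(a)–(b): forbidden (parity).
(a)–(c): allowed.
(b)–(c): allowed.
Allowed pairs: 2 of 3.

2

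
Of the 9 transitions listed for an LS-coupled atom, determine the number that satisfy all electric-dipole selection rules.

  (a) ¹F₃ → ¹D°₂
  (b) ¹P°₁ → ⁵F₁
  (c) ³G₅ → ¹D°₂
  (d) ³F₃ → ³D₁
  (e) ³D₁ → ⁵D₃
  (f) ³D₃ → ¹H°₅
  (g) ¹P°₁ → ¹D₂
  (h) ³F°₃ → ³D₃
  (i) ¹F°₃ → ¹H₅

3

(a) allowed
(b) forbidden (ΔS, ΔL fail)
(c) forbidden (ΔS, ΔL, ΔJ fail)
(d) forbidden (parity, ΔJ fail)
(e) forbidden (parity, ΔS, ΔJ fail)
(f) forbidden (ΔS, ΔL, ΔJ fail)
(g) allowed
(h) allowed
(i) forbidden (ΔL, ΔJ fail)
Total allowed: 3 of 9.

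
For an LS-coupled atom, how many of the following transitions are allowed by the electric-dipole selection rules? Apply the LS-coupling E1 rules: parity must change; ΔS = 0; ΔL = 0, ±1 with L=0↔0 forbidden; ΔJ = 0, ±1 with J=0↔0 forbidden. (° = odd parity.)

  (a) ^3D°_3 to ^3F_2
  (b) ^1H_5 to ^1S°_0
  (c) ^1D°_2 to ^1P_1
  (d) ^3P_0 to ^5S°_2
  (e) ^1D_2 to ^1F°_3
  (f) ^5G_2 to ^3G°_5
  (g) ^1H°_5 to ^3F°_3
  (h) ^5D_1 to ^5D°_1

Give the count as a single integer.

(a) allowed
(b) forbidden (ΔL, ΔJ fail)
(c) allowed
(d) forbidden (ΔS, ΔJ fail)
(e) allowed
(f) forbidden (ΔS, ΔJ fail)
(g) forbidden (parity, ΔS, ΔL, ΔJ fail)
(h) allowed
Total allowed: 4 of 8.

4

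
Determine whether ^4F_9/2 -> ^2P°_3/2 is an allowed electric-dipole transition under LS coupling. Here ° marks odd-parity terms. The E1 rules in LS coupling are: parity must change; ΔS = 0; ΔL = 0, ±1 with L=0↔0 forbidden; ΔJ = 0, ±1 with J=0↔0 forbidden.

Initial level: S=3/2, L=3, J=9/2, parity even. Final level: S=1/2, L=1, J=3/2, parity odd.
Parity must change: even → odd — ok.
ΔS = 0: S: 3/2 → 1/2 — fails.
ΔL = 0, ±1 (not L=0↔0): L: 3 → 1, ΔL = -2 — fails.
ΔJ = 0, ±1 (not J=0↔0): J: 9/2 → 3/2, ΔJ = -3 — fails.
Rule(s) violated: ΔS, ΔL, ΔJ.

forbidden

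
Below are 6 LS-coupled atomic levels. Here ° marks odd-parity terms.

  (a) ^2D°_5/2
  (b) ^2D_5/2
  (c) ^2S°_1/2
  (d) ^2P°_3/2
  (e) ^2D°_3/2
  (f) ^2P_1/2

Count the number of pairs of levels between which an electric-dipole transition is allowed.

(a)–(b): allowed.
(a)–(c): forbidden (parity, ΔL, ΔJ).
(a)–(d): forbidden (parity).
(a)–(e): forbidden (parity).
(a)–(f): forbidden (ΔJ).
(b)–(c): forbidden (ΔL, ΔJ).
(b)–(d): allowed.
(b)–(e): allowed.
(b)–(f): forbidden (parity, ΔJ).
(c)–(d): forbidden (parity).
(c)–(e): forbidden (parity, ΔL).
(c)–(f): allowed.
(d)–(e): forbidden (parity).
(d)–(f): allowed.
(e)–(f): allowed.
Allowed pairs: 6 of 15.

6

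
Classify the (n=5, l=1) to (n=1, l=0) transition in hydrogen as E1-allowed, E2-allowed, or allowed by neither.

Δl = 0 − 1 = -1; l_i + l_f = 1.
E1 (Δl = ±1): satisfied.
E2 (Δl = 0,±2, l_i+l_f ≥ 2): not satisfied.

E1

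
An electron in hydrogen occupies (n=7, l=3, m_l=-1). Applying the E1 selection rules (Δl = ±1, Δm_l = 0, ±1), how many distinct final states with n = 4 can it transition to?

E1 requires Δl = ±1, so l_f ∈ {2, 4}; with 0 ≤ l_f ≤ n_f−1 = 3, the allowed l_f values are {2}.
For l_f = 2: m_f ∈ {m_i−1, m_i, m_i+1} ∩ [−2, 2] = {-2, -1, 0} → 3 states.
Total: 3.

3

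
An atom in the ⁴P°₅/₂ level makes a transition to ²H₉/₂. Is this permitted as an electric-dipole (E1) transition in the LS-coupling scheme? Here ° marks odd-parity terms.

Parity must change: odd → even — satisfied.
ΔS = 0: S: 3/2 → 1/2 — violated.
ΔL = 0, ±1 (not L=0↔0): L: 1 → 5, ΔL = +4 — violated.
ΔJ = 0, ±1 (not J=0↔0): J: 5/2 → 9/2, ΔJ = +2 — violated.
Rule(s) violated: ΔS, ΔL, ΔJ.

forbidden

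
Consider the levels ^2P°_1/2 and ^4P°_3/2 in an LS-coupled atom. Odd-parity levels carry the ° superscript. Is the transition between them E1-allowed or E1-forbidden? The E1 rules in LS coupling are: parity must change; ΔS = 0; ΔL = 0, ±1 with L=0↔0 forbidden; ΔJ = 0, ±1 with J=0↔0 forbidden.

forbidden

Initial level: S=1/2, L=1, J=1/2, parity odd. Final level: S=3/2, L=1, J=3/2, parity odd.
Parity must change: odd → odd — ✗.
ΔS = 0: S: 1/2 → 3/2 — ✗.
ΔL = 0, ±1 (not L=0↔0): L: 1 → 1, ΔL = +0 — ✓.
ΔJ = 0, ±1 (not J=0↔0): J: 1/2 → 3/2, ΔJ = +1 — ✓.
Rule(s) violated: parity, ΔS.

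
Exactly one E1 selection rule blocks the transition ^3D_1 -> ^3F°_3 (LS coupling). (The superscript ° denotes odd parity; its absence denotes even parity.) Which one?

Reading off the term symbols: S 1→1, L 2→3, J 1→3, parity even→odd.
Parity must change: even → odd — ok.
ΔS = 0: S: 1 → 1 — ok.
ΔL = 0, ±1 (not L=0↔0): L: 2 → 3, ΔL = +1 — ok.
ΔJ = 0, ±1 (not J=0↔0): J: 1 → 3, ΔJ = +2 — fails.

the ΔJ = 0, ±1 rule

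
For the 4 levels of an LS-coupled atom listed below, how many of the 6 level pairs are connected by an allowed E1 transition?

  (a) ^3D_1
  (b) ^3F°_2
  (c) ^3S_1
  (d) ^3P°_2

(a)–(b): allowed.
(a)–(c): forbidden (parity, ΔL).
(a)–(d): allowed.
(b)–(c): forbidden (ΔL).
(b)–(d): forbidden (parity, ΔL).
(c)–(d): allowed.
Allowed pairs: 3 of 6.

3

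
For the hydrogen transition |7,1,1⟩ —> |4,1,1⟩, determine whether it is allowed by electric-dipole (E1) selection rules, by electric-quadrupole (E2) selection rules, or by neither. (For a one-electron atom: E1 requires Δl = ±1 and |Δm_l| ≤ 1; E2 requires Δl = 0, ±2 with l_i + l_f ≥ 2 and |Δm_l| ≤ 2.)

Δl = 1 − 1 = +0; l_i + l_f = 2.
Δm_l = +0.
E1 (Δl = ±1, |Δm_l| ≤ 1): not satisfied.
E2 (Δl = 0,±2, l_i+l_f ≥ 2, |Δm_l| ≤ 2): satisfied.

E2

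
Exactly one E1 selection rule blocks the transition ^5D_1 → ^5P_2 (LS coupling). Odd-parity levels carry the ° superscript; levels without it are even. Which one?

parity

Reading off the term symbols: S 2→2, L 2→1, J 1→2, parity even→even.
ΔJ = 0, ±1 (not J=0↔0): J: 1 → 2, ΔJ = +1 — ✓.
Parity must change: even → even — ✗.
ΔS = 0: S: 2 → 2 — ✓.
ΔL = 0, ±1 (not L=0↔0): L: 2 → 1, ΔL = -1 — ✓.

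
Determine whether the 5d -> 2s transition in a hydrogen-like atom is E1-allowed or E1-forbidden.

forbidden

Δl = 0 − 2 = -2; the E1 rule Δl = ±1 is fails.
The transition is electric-dipole forbidden.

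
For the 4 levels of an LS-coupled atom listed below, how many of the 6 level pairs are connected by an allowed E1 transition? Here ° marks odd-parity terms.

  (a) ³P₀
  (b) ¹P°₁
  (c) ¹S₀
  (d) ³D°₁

(a)–(b): forbidden (ΔS).
(a)–(c): forbidden (parity, ΔS, ΔJ).
(a)–(d): allowed.
(b)–(c): allowed.
(b)–(d): forbidden (parity, ΔS).
(c)–(d): forbidden (ΔS, ΔL).
Allowed pairs: 2 of 6.

2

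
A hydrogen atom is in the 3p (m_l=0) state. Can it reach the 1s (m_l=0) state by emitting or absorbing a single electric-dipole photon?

allowed

Initial l = 1, final l = 0, so Δl = -1. E1 requires Δl = ±1: ✓.
m_l: 0 → 0 (Δm_l = +0). |Δm_l| ≤ 1 ✓.
All E1 selection rules are satisfied.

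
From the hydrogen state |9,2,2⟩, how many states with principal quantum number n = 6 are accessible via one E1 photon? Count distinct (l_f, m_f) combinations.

E1 requires Δl = ±1, so l_f ∈ {1, 3}; with 0 ≤ l_f ≤ n_f−1 = 5, the allowed l_f values are {1, 3}.
For l_f = 1: m_f ∈ {m_i−1, m_i, m_i+1} ∩ [−1, 1] = {1} → 1 state.
For l_f = 3: m_f ∈ {m_i−1, m_i, m_i+1} ∩ [−3, 3] = {1, 2, 3} → 3 states.
Total: 4.

4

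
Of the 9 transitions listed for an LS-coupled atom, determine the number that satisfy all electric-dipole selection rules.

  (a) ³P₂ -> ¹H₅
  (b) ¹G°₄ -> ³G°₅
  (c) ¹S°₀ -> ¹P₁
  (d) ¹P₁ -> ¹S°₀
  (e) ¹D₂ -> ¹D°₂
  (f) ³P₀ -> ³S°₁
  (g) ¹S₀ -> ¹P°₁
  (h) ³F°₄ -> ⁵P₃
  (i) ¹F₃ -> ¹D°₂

(a) forbidden (parity, ΔS, ΔL, ΔJ fail)
(b) forbidden (parity, ΔS fail)
(c) allowed
(d) allowed
(e) allowed
(f) allowed
(g) allowed
(h) forbidden (ΔS, ΔL fail)
(i) allowed
Total allowed: 6 of 9.

6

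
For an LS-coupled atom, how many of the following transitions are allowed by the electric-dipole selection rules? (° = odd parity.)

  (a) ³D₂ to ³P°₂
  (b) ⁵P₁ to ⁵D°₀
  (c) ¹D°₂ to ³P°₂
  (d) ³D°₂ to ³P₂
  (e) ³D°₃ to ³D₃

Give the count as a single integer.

4

(a) allowed
(b) allowed
(c) forbidden (parity, ΔS fail)
(d) allowed
(e) allowed
Total allowed: 4 of 5.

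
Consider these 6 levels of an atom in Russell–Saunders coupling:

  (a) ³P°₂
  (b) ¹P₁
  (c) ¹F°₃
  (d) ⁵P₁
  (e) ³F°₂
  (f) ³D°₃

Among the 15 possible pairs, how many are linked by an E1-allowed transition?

(a)–(b): forbidden (ΔS).
(a)–(c): forbidden (parity, ΔS, ΔL).
(a)–(d): forbidden (ΔS).
(a)–(e): forbidden (parity, ΔL).
(a)–(f): forbidden (parity).
(b)–(c): forbidden (ΔL, ΔJ).
(b)–(d): forbidden (parity, ΔS).
(b)–(e): forbidden (ΔS, ΔL).
(b)–(f): forbidden (ΔS, ΔJ).
(c)–(d): forbidden (ΔS, ΔL, ΔJ).
(c)–(e): forbidden (parity, ΔS).
(c)–(f): forbidden (parity, ΔS).
(d)–(e): forbidden (ΔS, ΔL).
(d)–(f): forbidden (ΔS, ΔJ).
(e)–(f): forbidden (parity).
Allowed pairs: 0 of 15.

0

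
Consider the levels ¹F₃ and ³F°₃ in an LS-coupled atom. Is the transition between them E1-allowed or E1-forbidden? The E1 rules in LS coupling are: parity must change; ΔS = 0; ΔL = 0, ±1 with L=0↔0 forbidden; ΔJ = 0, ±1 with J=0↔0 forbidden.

forbidden

Initial level: S=0, L=3, J=3, parity even. Final level: S=1, L=3, J=3, parity odd.
ΔS = 0: S: 0 → 1 — ✗.
Parity must change: even → odd — ✓.
ΔJ = 0, ±1 (not J=0↔0): J: 3 → 3, ΔJ = +0 — ✓.
ΔL = 0, ±1 (not L=0↔0): L: 3 → 3, ΔL = +0 — ✓.
Rule(s) violated: ΔS.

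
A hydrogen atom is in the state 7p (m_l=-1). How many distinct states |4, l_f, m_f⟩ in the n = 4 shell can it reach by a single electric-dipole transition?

E1 requires Δl = ±1, so l_f ∈ {0, 2}; with 0 ≤ l_f ≤ n_f−1 = 3, the allowed l_f values are {0, 2}.
For l_f = 0: m_f ∈ {m_i−1, m_i, m_i+1} ∩ [−0, 0] = {0} → 1 state.
For l_f = 2: m_f ∈ {m_i−1, m_i, m_i+1} ∩ [−2, 2] = {-2, -1, 0} → 3 states.
Total: 4.

4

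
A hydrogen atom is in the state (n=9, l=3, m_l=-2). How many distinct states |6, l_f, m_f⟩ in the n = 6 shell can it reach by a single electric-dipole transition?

E1 requires Δl = ±1, so l_f ∈ {2, 4}; with 0 ≤ l_f ≤ n_f−1 = 5, the allowed l_f values are {2, 4}.
For l_f = 2: m_f ∈ {m_i−1, m_i, m_i+1} ∩ [−2, 2] = {-2, -1} → 2 states.
For l_f = 4: m_f ∈ {m_i−1, m_i, m_i+1} ∩ [−4, 4] = {-3, -2, -1} → 3 states.
Total: 5.

5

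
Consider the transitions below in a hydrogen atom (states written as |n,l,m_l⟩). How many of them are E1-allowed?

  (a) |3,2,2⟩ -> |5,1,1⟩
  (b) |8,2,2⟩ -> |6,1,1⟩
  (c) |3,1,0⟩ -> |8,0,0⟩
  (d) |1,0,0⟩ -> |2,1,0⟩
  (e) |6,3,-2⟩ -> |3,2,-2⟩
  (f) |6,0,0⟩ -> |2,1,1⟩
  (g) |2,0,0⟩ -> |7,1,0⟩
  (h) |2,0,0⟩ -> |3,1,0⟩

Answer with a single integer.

(a) allowed
(b) allowed
(c) allowed
(d) allowed
(e) allowed
(f) allowed
(g) allowed
(h) allowed
Total allowed: 8 of 8.

8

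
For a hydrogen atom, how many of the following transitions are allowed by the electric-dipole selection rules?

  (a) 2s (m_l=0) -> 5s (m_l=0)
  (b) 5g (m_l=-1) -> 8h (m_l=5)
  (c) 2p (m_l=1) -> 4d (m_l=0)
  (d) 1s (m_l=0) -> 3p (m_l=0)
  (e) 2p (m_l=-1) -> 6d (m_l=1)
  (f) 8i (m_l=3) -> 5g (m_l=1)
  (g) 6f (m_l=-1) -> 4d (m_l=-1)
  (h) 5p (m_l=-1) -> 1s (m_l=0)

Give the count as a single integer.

4

(a) forbidden — Δl = +0 (E1 requires Δl = ±1)
(b) forbidden — Δm_l = +6 (E1 requires Δm_l = 0, ±1)
(c) allowed
(d) allowed
(e) forbidden — Δm_l = +2 (E1 requires Δm_l = 0, ±1)
(f) forbidden — Δl = -2 (E1 requires Δl = ±1); Δm_l = -2 (E1 requires Δm_l = 0, ±1)
(g) allowed
(h) allowed
Total allowed: 4 of 8.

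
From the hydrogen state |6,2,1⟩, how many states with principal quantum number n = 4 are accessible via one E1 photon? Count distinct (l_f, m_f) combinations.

E1 requires Δl = ±1, so l_f ∈ {1, 3}; with 0 ≤ l_f ≤ n_f−1 = 3, the allowed l_f values are {1, 3}.
For l_f = 1: m_f ∈ {m_i−1, m_i, m_i+1} ∩ [−1, 1] = {0, 1} → 2 states.
For l_f = 3: m_f ∈ {m_i−1, m_i, m_i+1} ∩ [−3, 3] = {0, 1, 2} → 3 states.
Total: 5.

5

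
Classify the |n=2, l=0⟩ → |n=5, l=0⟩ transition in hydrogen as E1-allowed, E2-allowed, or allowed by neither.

Δl = 0 − 0 = +0; l_i + l_f = 0.
E1 (Δl = ±1): not satisfied.
E2 (Δl = 0,±2, l_i+l_f ≥ 2): not satisfied.

neither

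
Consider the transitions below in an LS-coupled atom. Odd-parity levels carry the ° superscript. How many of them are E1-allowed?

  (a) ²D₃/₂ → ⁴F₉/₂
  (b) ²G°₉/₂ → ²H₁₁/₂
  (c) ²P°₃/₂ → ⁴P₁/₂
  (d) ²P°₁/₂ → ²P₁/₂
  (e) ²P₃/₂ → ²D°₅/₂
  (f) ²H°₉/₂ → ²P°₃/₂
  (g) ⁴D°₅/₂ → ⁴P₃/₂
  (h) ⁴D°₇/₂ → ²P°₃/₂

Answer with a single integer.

(a) forbidden (parity, ΔS, ΔJ fail)
(b) allowed
(c) forbidden (ΔS fails)
(d) allowed
(e) allowed
(f) forbidden (parity, ΔL, ΔJ fail)
(g) allowed
(h) forbidden (parity, ΔS, ΔJ fail)
Total allowed: 4 of 8.

4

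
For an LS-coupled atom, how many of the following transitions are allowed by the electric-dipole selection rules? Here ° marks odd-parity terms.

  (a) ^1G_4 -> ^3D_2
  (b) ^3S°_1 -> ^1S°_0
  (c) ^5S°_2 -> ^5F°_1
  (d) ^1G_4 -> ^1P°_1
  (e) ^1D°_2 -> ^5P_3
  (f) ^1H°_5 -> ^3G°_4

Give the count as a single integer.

0

(a) forbidden (parity, ΔS, ΔL, ΔJ fail)
(b) forbidden (parity, ΔS, ΔL fail)
(c) forbidden (parity, ΔL fail)
(d) forbidden (ΔL, ΔJ fail)
(e) forbidden (ΔS fails)
(f) forbidden (parity, ΔS fail)
Total allowed: 0 of 6.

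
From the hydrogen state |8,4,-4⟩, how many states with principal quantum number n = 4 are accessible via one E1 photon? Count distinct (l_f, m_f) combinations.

E1 requires Δl = ±1, so l_f ∈ {3, 5}; with 0 ≤ l_f ≤ n_f−1 = 3, the allowed l_f values are {3}.
For l_f = 3: m_f ∈ {m_i−1, m_i, m_i+1} ∩ [−3, 3] = {-3} → 1 state.
Total: 1.

1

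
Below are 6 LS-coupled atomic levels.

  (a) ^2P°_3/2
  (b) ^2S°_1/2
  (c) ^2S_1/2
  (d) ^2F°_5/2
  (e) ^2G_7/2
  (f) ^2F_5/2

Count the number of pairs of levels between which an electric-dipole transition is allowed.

3

(a)–(b): forbidden (parity).
(a)–(c): allowed.
(a)–(d): forbidden (parity, ΔL).
(a)–(e): forbidden (ΔL, ΔJ).
(a)–(f): forbidden (ΔL).
(b)–(c): forbidden (ΔL).
(b)–(d): forbidden (parity, ΔL, ΔJ).
(b)–(e): forbidden (ΔL, ΔJ).
(b)–(f): forbidden (ΔL, ΔJ).
(c)–(d): forbidden (ΔL, ΔJ).
(c)–(e): forbidden (parity, ΔL, ΔJ).
(c)–(f): forbidden (parity, ΔL, ΔJ).
(d)–(e): allowed.
(d)–(f): allowed.
(e)–(f): forbidden (parity).
Allowed pairs: 3 of 15.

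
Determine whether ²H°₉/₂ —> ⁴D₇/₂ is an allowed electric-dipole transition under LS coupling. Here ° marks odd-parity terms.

Initial level: S=1/2, L=5, J=9/2, parity odd. Final level: S=3/2, L=2, J=7/2, parity even.
Parity must change: odd → even — satisfied.
ΔS = 0: S: 1/2 → 3/2 — violated.
ΔL = 0, ±1 (not L=0↔0): L: 5 → 2, ΔL = -3 — violated.
ΔJ = 0, ±1 (not J=0↔0): J: 9/2 → 7/2, ΔJ = -1 — satisfied.
Rule(s) violated: ΔS, ΔL.

forbidden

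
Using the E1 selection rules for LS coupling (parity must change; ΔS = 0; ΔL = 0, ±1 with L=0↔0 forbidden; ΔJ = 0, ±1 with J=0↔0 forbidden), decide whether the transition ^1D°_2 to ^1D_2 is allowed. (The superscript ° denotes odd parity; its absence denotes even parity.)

allowed

Reading off the term symbols: S 0→0, L 2→2, J 2→2, parity odd→even.
Parity must change: odd → even — satisfied.
ΔS = 0: S: 0 → 0 — satisfied.
ΔL = 0, ±1 (not L=0↔0): L: 2 → 2, ΔL = +0 — satisfied.
ΔJ = 0, ±1 (not J=0↔0): J: 2 → 2, ΔJ = +0 — satisfied.
All four E1 rules are satisfied.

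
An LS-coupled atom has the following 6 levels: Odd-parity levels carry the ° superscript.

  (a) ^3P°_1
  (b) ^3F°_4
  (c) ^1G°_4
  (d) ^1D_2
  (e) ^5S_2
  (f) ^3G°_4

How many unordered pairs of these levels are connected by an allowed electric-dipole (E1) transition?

(a)–(b): forbidden (parity, ΔL, ΔJ).
(a)–(c): forbidden (parity, ΔS, ΔL, ΔJ).
(a)–(d): forbidden (ΔS).
(a)–(e): forbidden (ΔS).
(a)–(f): forbidden (parity, ΔL, ΔJ).
(b)–(c): forbidden (parity, ΔS).
(b)–(d): forbidden (ΔS, ΔJ).
(b)–(e): forbidden (ΔS, ΔL, ΔJ).
(b)–(f): forbidden (parity).
(c)–(d): forbidden (ΔL, ΔJ).
(c)–(e): forbidden (ΔS, ΔL, ΔJ).
(c)–(f): forbidden (parity, ΔS).
(d)–(e): forbidden (parity, ΔS, ΔL).
(d)–(f): forbidden (ΔS, ΔL, ΔJ).
(e)–(f): forbidden (ΔS, ΔL, ΔJ).
Allowed pairs: 0 of 15.

0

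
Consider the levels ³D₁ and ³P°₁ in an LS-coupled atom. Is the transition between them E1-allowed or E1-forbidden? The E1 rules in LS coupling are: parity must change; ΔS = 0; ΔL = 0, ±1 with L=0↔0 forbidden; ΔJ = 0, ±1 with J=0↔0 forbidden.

allowed

Parity must change: even → odd — passes.
ΔS = 0: S: 1 → 1 — passes.
ΔL = 0, ±1 (not L=0↔0): L: 2 → 1, ΔL = -1 — passes.
ΔJ = 0, ±1 (not J=0↔0): J: 1 → 1, ΔJ = +0 — passes.
All four E1 rules are satisfied.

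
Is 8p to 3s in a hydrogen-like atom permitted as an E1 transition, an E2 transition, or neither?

Δl = 0 − 1 = -1; l_i + l_f = 1.
E1 (Δl = ±1): satisfied.
E2 (Δl = 0,±2, l_i+l_f ≥ 2): not satisfied.

E1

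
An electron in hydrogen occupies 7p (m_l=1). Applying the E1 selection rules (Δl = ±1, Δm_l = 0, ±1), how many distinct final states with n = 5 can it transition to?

E1 requires Δl = ±1, so l_f ∈ {0, 2}; with 0 ≤ l_f ≤ n_f−1 = 4, the allowed l_f values are {0, 2}.
For l_f = 0: m_f ∈ {m_i−1, m_i, m_i+1} ∩ [−0, 0] = {0} → 1 state.
For l_f = 2: m_f ∈ {m_i−1, m_i, m_i+1} ∩ [−2, 2] = {0, 1, 2} → 3 states.
Total: 4.

4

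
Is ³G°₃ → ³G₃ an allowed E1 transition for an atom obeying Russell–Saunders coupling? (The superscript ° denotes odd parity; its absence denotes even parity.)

Initial level: S=1, L=4, J=3, parity odd. Final level: S=1, L=4, J=3, parity even.
Parity must change: odd → even — satisfied.
ΔS = 0: S: 1 → 1 — satisfied.
ΔL = 0, ±1 (not L=0↔0): L: 4 → 4, ΔL = +0 — satisfied.
ΔJ = 0, ±1 (not J=0↔0): J: 3 → 3, ΔJ = +0 — satisfied.
All four E1 rules are satisfied.

allowed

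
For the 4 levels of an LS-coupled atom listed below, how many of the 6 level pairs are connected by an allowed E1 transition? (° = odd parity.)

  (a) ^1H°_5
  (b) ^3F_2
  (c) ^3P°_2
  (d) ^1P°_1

(a)–(b): forbidden (ΔS, ΔL, ΔJ).
(a)–(c): forbidden (parity, ΔS, ΔL, ΔJ).
(a)–(d): forbidden (parity, ΔL, ΔJ).
(b)–(c): forbidden (ΔL).
(b)–(d): forbidden (ΔS, ΔL).
(c)–(d): forbidden (parity, ΔS).
Allowed pairs: 0 of 6.

0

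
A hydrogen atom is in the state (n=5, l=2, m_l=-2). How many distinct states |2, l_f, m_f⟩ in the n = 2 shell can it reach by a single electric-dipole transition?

1

E1 requires Δl = ±1, so l_f ∈ {1, 3}; with 0 ≤ l_f ≤ n_f−1 = 1, the allowed l_f values are {1}.
For l_f = 1: m_f ∈ {m_i−1, m_i, m_i+1} ∩ [−1, 1] = {-1} → 1 state.
Total: 1.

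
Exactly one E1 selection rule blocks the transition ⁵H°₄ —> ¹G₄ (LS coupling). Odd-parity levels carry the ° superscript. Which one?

the ΔS = 0 rule

Initial level: S=2, L=5, J=4, parity odd. Final level: S=0, L=4, J=4, parity even.
ΔJ = 0, ±1 (not J=0↔0): J: 4 → 4, ΔJ = +0 — ok.
Parity must change: odd → even — ok.
ΔS = 0: S: 2 → 0 — fails.
ΔL = 0, ±1 (not L=0↔0): L: 5 → 4, ΔL = -1 — ok.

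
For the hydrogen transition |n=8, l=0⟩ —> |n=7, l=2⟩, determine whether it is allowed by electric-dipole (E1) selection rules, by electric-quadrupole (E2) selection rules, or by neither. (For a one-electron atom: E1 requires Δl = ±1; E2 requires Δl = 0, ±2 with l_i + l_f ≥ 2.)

E2

Δl = 2 − 0 = +2; l_i + l_f = 2.
E1 (Δl = ±1): not satisfied.
E2 (Δl = 0,±2, l_i+l_f ≥ 2): satisfied.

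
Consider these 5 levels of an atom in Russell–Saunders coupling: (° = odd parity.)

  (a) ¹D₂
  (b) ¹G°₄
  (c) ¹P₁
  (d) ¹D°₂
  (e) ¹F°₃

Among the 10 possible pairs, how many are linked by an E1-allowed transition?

3

(a)–(b): forbidden (ΔL, ΔJ).
(a)–(c): forbidden (parity).
(a)–(d): allowed.
(a)–(e): allowed.
(b)–(c): forbidden (ΔL, ΔJ).
(b)–(d): forbidden (parity, ΔL, ΔJ).
(b)–(e): forbidden (parity).
(c)–(d): allowed.
(c)–(e): forbidden (ΔL, ΔJ).
(d)–(e): forbidden (parity).
Allowed pairs: 3 of 10.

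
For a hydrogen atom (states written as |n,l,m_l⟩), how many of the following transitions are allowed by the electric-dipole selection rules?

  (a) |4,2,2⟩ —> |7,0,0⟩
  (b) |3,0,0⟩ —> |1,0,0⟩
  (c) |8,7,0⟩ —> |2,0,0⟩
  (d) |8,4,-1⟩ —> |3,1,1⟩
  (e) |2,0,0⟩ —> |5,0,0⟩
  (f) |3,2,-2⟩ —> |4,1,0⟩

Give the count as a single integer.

(a) forbidden — Δl = -2 (E1 requires Δl = ±1); Δm_l = -2 (E1 requires Δm_l = 0, ±1)
(b) forbidden — Δl = +0 (E1 requires Δl = ±1)
(c) forbidden — Δl = -7 (E1 requires Δl = ±1)
(d) forbidden — Δl = -3 (E1 requires Δl = ±1); Δm_l = +2 (E1 requires Δm_l = 0, ±1)
(e) forbidden — Δl = +0 (E1 requires Δl = ±1)
(f) forbidden — Δm_l = +2 (E1 requires Δm_l = 0, ±1)
Total allowed: 0 of 6.

0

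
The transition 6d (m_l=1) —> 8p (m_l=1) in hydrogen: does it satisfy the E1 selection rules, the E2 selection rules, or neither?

E1

Δl = 1 − 2 = -1; l_i + l_f = 3.
Δm_l = +0.
E1 (Δl = ±1, |Δm_l| ≤ 1): satisfied.
E2 (Δl = 0,±2, l_i+l_f ≥ 2, |Δm_l| ≤ 2): not satisfied.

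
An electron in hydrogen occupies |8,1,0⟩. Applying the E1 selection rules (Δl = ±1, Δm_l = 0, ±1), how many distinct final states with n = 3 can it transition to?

E1 requires Δl = ±1, so l_f ∈ {0, 2}; with 0 ≤ l_f ≤ n_f−1 = 2, the allowed l_f values are {0, 2}.
For l_f = 0: m_f ∈ {m_i−1, m_i, m_i+1} ∩ [−0, 0] = {0} → 1 state.
For l_f = 2: m_f ∈ {m_i−1, m_i, m_i+1} ∩ [−2, 2] = {-1, 0, 1} → 3 states.
Total: 4.

4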